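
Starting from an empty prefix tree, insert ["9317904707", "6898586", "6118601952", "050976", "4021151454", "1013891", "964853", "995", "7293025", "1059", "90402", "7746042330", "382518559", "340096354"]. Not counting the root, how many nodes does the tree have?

95

For each word, the new-node count is its length minus the longest prefix already in the trie:
  "9317904707" → 10 new (9, 3, 1, 7, 9, 0, 4, 7, 0, 7)
  "6898586" → 7 new (6, 8, 9, 8, 5, 8, 6)
  "6118601952" → prefix "6" already present; 9 new (1, 1, 8, 6, 0, 1, 9, 5, 2)
  "050976" → 6 new (0, 5, 0, 9, 7, 6)
  "4021151454" → 10 new (4, 0, 2, 1, 1, 5, 1, 4, 5, 4)
  "1013891" → 7 new (1, 0, 1, 3, 8, 9, 1)
  "964853" → prefix "9" already present; 5 new (6, 4, 8, 5, 3)
  "995" → prefix "9" already present; 2 new (9, 5)
  "7293025" → 7 new (7, 2, 9, 3, 0, 2, 5)
  "1059" → prefix "10" already present; 2 new (5, 9)
  "90402" → prefix "9" already present; 4 new (0, 4, 0, 2)
  "7746042330" → prefix "7" already present; 9 new (7, 4, 6, 0, 4, 2, 3, 3, 0)
  "382518559" → 9 new (3, 8, 2, 5, 1, 8, 5, 5, 9)
  "340096354" → prefix "3" already present; 8 new (4, 0, 0, 9, 6, 3, 5, 4)
Total nodes = 10 + 7 + 9 + 6 + 10 + 7 + 5 + 2 + 7 + 2 + 4 + 9 + 9 + 8 = 95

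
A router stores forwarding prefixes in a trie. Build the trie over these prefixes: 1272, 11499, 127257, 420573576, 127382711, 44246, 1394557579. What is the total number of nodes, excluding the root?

Trace insertions, counting only characters that open a new branch:
  "1272" → 4 new (1, 2, 7, 2)
  "11499" → prefix "1" already present; 4 new (1, 4, 9, 9)
  "127257" → prefix "1272" already present; 2 new (5, 7)
  "420573576" → 9 new (4, 2, 0, 5, 7, 3, 5, 7, 6)
  "127382711" → prefix "127" already present; 6 new (3, 8, 2, 7, 1, 1)
  "44246" → prefix "4" already present; 4 new (4, 2, 4, 6)
  "1394557579" → prefix "1" already present; 9 new (3, 9, 4, 5, 5, 7, 5, 7, 9)
Total nodes = 4 + 4 + 2 + 9 + 6 + 4 + 9 = 38

38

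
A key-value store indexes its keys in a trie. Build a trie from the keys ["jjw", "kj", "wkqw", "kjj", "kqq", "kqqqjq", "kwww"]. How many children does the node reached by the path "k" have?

3

The children of the "k" node are the distinct next characters among strings starting with "k".
Distinct next characters after "k": j, q, w.
That node has 3 child edges.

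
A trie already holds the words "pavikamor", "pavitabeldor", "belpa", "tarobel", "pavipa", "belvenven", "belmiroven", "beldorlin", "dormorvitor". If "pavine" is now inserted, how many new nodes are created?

Walking "pavine" from the root, the first 4 characters ("pavi") follow existing edges; "n" is the first miss.
New nodes needed: |"pavine"| − 4 = 6 − 4 = 2.

2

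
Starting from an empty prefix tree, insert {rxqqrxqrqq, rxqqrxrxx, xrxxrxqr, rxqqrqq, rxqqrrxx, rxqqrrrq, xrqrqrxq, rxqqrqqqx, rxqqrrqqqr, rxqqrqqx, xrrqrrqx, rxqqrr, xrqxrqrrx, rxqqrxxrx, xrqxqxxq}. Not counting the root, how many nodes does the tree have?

60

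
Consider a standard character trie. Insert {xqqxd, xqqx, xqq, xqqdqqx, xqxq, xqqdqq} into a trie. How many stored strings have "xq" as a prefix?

Walk to "xq"; the words in its subtree are exactly those with that prefix.
Matches: "xqq", "xqqdqq", "xqqdqqx", "xqqx", "xqqxd", "xqxq"
Count: 6

6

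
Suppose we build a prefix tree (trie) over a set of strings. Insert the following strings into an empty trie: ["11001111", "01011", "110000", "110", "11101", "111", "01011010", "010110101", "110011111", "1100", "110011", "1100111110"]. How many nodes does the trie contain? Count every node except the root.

Trace insertions, counting only characters that open a new branch:
  "11001111" → 8 new (1, 1, 0, 0, 1, 1, 1, 1)
  "01011" → 5 new (0, 1, 0, 1, 1)
  "110000" → prefix "1100" already present; 2 new (0, 0)
  "110" → prefix "110" already present; 0 new (none)
  "11101" → prefix "11" already present; 3 new (1, 0, 1)
  "111" → prefix "111" already present; 0 new (none)
  "01011010" → prefix "01011" already present; 3 new (0, 1, 0)
  "010110101" → prefix "01011010" already present; 1 new (1)
  "110011111" → prefix "11001111" already present; 1 new (1)
  "1100" → prefix "1100" already present; 0 new (none)
  "110011" → prefix "110011" already present; 0 new (none)
  "1100111110" → prefix "110011111" already present; 1 new (0)
Total nodes = 8 + 5 + 2 + 0 + 3 + 0 + 3 + 1 + 1 + 0 + 0 + 1 = 24

24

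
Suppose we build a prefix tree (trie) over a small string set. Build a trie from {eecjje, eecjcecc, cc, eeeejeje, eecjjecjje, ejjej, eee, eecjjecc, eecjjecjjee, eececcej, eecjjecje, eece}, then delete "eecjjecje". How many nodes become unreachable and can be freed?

1

A node on "eecjjecje"'s path can go only if nothing else ends at it or branches off below it.
The suffix "e" (1 node) is used only by "eecjjecje"; the node for "eecjjecj" still has the child "j", so pruning stops there.
Nodes removed: 1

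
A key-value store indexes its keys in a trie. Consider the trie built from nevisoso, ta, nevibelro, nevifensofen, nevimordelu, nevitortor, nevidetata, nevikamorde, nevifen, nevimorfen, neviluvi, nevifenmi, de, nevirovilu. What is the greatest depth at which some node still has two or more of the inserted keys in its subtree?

Equivalently: take the maximum, over all pairs, of their longest common prefix length.
"nevifen" and "nevifenmi" agree on "nevifen" (7 characters) before diverging; nothing deeper is shared.
Longest shared-prefix length: 7

7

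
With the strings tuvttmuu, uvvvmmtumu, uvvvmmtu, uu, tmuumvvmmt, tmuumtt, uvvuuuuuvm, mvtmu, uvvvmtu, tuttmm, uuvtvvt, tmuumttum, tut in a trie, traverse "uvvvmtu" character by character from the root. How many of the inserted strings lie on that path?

1

Check each prefix of "uvvvmtu" against the stored set — each match is an end-marker on the path.
Prefixes of the query that are stored words: "uvvvmtu"
Count: 1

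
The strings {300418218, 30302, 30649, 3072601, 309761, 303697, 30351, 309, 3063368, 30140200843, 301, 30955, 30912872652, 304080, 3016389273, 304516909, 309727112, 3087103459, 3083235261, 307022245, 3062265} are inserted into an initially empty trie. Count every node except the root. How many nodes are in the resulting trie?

For each word, the new-node count is its length minus the longest prefix already in the trie:
  "300418218" → 9 new (3, 0, 0, 4, 1, 8, 2, 1, 8)
  "30302" → prefix "30" already present; 3 new (3, 0, 2)
  "30649" → prefix "30" already present; 3 new (6, 4, 9)
  "3072601" → prefix "30" already present; 5 new (7, 2, 6, 0, 1)
  "309761" → prefix "30" already present; 4 new (9, 7, 6, 1)
  "303697" → prefix "303" already present; 3 new (6, 9, 7)
  "30351" → prefix "303" already present; 2 new (5, 1)
  "309" → prefix "309" already present; 0 new (none)
  "3063368" → prefix "306" already present; 4 new (3, 3, 6, 8)
  "30140200843" → prefix "30" already present; 9 new (1, 4, 0, 2, 0, 0, 8, 4, 3)
  "301" → prefix "301" already present; 0 new (none)
  "30955" → prefix "309" already present; 2 new (5, 5)
  "30912872652" → prefix "309" already present; 8 new (1, 2, 8, 7, 2, 6, 5, 2)
  "304080" → prefix "30" already present; 4 new (4, 0, 8, 0)
  "3016389273" → prefix "301" already present; 7 new (6, 3, 8, 9, 2, 7, 3)
  "304516909" → prefix "304" already present; 6 new (5, 1, 6, 9, 0, 9)
  "309727112" → prefix "3097" already present; 5 new (2, 7, 1, 1, 2)
  "3087103459" → prefix "30" already present; 8 new (8, 7, 1, 0, 3, 4, 5, 9)
  "3083235261" → prefix "308" already present; 7 new (3, 2, 3, 5, 2, 6, 1)
  "307022245" → prefix "307" already present; 6 new (0, 2, 2, 2, 4, 5)
  "3062265" → prefix "306" already present; 4 new (2, 2, 6, 5)
Total nodes = 9 + 3 + 3 + 5 + 4 + 3 + 2 + 0 + 4 + 9 + 0 + 2 + 8 + 4 + 7 + 6 + 5 + 8 + 7 + 6 + 4 = 99

99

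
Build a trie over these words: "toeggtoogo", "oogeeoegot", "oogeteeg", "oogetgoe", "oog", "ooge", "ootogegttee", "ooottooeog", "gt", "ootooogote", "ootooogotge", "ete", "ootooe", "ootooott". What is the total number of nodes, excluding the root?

60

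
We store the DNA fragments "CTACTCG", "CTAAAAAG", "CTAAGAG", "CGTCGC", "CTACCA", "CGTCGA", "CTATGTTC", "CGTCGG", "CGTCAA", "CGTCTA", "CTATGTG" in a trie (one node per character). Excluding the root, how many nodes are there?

34

Trie structure (* marks end of a word):
(root)
└─ C
   ├─ G
   │  └─ T
   │     └─ C
   │        ├─ A
   │        │  └─ A *
   │        ├─ G
   │        │  ├─ A *
   │        │  ├─ C *
   │        │  └─ G *
   │        └─ T
   │           └─ A *
   └─ T
      └─ A
         ├─ A
         │  ├─ A
         │  │  └─ A
         │  │     └─ A
         │  │        └─ G *
         │  └─ G
         │     └─ A
         │        └─ G *
         ├─ C
         │  ├─ C
         │  │  └─ A *
         │  └─ T
         │     └─ C
         │        └─ G *
         └─ T
            └─ G
               └─ T
                  ├─ G *
                  └─ T
                     └─ C *
Counting every labelled node above: 34.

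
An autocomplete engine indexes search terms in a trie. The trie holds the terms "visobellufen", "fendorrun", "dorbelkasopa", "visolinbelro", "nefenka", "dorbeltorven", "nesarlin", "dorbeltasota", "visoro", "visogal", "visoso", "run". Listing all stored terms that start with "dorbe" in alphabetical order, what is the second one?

Filter for "dorbe…" and sort: "dorbelkasopa", "dorbeltasota", "dorbeltorven"
The 2nd is dorbeltasota.

dorbeltasota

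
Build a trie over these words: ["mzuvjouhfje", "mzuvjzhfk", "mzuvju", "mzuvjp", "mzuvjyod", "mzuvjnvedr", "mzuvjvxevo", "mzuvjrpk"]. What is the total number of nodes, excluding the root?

33

Insert word by word; a character creates a node only if that edge doesn't already exist:
  "mzuvjouhfje" → 11 new (m, z, u, v, j, o, u, h, f, j, e)
  "mzuvjzhfk" → prefix "mzuvj" already present; 4 new (z, h, f, k)
  "mzuvju" → prefix "mzuvj" already present; 1 new (u)
  "mzuvjp" → prefix "mzuvj" already present; 1 new (p)
  "mzuvjyod" → prefix "mzuvj" already present; 3 new (y, o, d)
  "mzuvjnvedr" → prefix "mzuvj" already present; 5 new (n, v, e, d, r)
  "mzuvjvxevo" → prefix "mzuvj" already present; 5 new (v, x, e, v, o)
  "mzuvjrpk" → prefix "mzuvj" already present; 3 new (r, p, k)
Total nodes = 11 + 4 + 1 + 1 + 3 + 5 + 5 + 3 = 33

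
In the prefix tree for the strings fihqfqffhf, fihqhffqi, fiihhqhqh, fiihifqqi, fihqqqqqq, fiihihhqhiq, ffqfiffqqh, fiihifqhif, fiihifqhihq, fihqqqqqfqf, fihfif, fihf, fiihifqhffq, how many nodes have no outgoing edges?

Leaves are exactly the stored words that no other stored word extends.
Those words: "ffqfiffqqh", "fihfif", "fihqfqffhf", "fihqhffqi", "fihqqqqqfqf", "fihqqqqqq", "fiihhqhqh", "fiihifqhffq", "fiihifqhif", "fiihifqhihq", "fiihifqqi", "fiihihhqhiq"
Leaf count: 12

12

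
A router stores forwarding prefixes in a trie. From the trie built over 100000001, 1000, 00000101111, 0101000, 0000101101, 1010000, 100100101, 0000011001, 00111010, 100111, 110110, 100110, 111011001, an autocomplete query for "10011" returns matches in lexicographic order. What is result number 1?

Filter for "10011…" and sort: "100110", "100111"
The 1st is 100110.

100110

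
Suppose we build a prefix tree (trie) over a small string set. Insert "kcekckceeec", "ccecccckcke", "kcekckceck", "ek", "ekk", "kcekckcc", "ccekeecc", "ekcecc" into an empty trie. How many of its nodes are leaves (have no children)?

Leaves are exactly the stored words that no other stored word extends.
Those words: "ccecccckcke", "ccekeecc", "ekcecc", "ekk", "kcekckcc", "kcekckceck", "kcekckceeec"
Leaf count: 7

7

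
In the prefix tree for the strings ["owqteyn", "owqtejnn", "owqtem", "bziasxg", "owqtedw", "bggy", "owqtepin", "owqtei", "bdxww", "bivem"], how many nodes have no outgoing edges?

A leaf is a node with no children — equivalently, the end of a word that is not a proper prefix of any other stored word.
Those words: "bdxww", "bggy", "bivem", "bziasxg", "owqtedw", "owqtei", "owqtejnn", "owqtem", "owqtepin", "owqteyn"
Leaf count: 10

10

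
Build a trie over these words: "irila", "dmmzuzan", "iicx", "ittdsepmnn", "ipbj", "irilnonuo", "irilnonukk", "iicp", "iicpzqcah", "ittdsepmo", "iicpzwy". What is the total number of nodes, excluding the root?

Insert word by word; a character creates a node only if that edge doesn't already exist:
  "irila" → 5 new (i, r, i, l, a)
  "dmmzuzan" → 8 new (d, m, m, z, u, z, a, n)
  "iicx" → prefix "i" already present; 3 new (i, c, x)
  "ittdsepmnn" → prefix "i" already present; 9 new (t, t, d, s, e, p, m, n, n)
  "ipbj" → prefix "i" already present; 3 new (p, b, j)
  "irilnonuo" → prefix "iril" already present; 5 new (n, o, n, u, o)
  "irilnonukk" → prefix "irilnonu" already present; 2 new (k, k)
  "iicp" → prefix "iic" already present; 1 new (p)
  "iicpzqcah" → prefix "iicp" already present; 5 new (z, q, c, a, h)
  "ittdsepmo" → prefix "ittdsepm" already present; 1 new (o)
  "iicpzwy" → prefix "iicpz" already present; 2 new (w, y)
Total nodes = 5 + 8 + 3 + 9 + 3 + 5 + 2 + 1 + 5 + 1 + 2 = 44

44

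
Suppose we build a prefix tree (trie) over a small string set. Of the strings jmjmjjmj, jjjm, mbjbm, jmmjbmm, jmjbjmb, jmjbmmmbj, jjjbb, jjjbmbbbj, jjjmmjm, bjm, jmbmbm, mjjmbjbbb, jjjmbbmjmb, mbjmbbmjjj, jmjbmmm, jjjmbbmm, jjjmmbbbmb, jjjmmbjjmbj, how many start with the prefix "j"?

Traverse to the node for "j", then collect every word in that subtree.
Words under "j": jjjbb, jjjbmbbbj, jjjm, jjjmbbmjmb, jjjmbbmm, jjjmmbbbmb, jjjmmbjjmbj, jjjmmjm, jmbmbm, jmjbjmb, jmjbmmm, jmjbmmmbj, jmjmjjmj, jmmjbmm
Count: 14

14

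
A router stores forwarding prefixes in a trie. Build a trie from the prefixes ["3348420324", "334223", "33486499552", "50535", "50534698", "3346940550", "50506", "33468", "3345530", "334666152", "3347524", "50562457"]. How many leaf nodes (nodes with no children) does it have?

12

Leaves are exactly the stored words that no other stored word extends.
Those words: "334223", "3345530", "334666152", "33468", "3346940550", "3347524", "3348420324", "33486499552", "50506", "50534698", "50535", "50562457"
Leaf count: 12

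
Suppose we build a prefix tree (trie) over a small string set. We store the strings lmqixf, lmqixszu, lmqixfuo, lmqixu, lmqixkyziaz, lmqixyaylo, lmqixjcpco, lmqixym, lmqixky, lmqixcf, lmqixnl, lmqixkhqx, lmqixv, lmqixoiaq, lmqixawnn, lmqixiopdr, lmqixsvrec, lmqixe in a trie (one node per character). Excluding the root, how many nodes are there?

55

Insert word by word; a character creates a node only if that edge doesn't already exist:
  "lmqixf" → 6 new (l, m, q, i, x, f)
  "lmqixszu" → prefix "lmqix" already present; 3 new (s, z, u)
  "lmqixfuo" → prefix "lmqixf" already present; 2 new (u, o)
  "lmqixu" → prefix "lmqix" already present; 1 new (u)
  "lmqixkyziaz" → prefix "lmqix" already present; 6 new (k, y, z, i, a, z)
  "lmqixyaylo" → prefix "lmqix" already present; 5 new (y, a, y, l, o)
  "lmqixjcpco" → prefix "lmqix" already present; 5 new (j, c, p, c, o)
  "lmqixym" → prefix "lmqixy" already present; 1 new (m)
  "lmqixky" → prefix "lmqixky" already present; 0 new (none)
  "lmqixcf" → prefix "lmqix" already present; 2 new (c, f)
  "lmqixnl" → prefix "lmqix" already present; 2 new (n, l)
  "lmqixkhqx" → prefix "lmqixk" already present; 3 new (h, q, x)
  "lmqixv" → prefix "lmqix" already present; 1 new (v)
  "lmqixoiaq" → prefix "lmqix" already present; 4 new (o, i, a, q)
  "lmqixawnn" → prefix "lmqix" already present; 4 new (a, w, n, n)
  "lmqixiopdr" → prefix "lmqix" already present; 5 new (i, o, p, d, r)
  "lmqixsvrec" → prefix "lmqixs" already present; 4 new (v, r, e, c)
  "lmqixe" → prefix "lmqix" already present; 1 new (e)
Total nodes = 6 + 3 + 2 + 1 + 6 + 5 + 5 + 1 + 0 + 2 + 2 + 3 + 1 + 4 + 4 + 5 + 4 + 1 = 55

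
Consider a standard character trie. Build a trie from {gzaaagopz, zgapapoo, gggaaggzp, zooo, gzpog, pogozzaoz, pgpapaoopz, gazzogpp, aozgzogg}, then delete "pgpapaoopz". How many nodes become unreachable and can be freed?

Walk "pgpapaoopz" from the leaf back toward the root, removing each node that no remaining word uses.
The suffix "gpapaoopz" (9 nodes) is used only by "pgpapaoopz"; the node for "p" still has the child "o", so pruning stops there.
Nodes removed: 9

9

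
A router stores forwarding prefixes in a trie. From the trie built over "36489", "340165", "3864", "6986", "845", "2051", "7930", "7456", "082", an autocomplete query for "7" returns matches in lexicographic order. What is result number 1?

7456

Words with prefix "7", in lexicographic order: "7456", "7930"
Position 1: 7456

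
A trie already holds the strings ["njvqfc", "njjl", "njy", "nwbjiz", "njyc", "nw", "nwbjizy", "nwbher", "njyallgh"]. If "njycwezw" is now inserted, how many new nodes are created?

Walking "njycwezw" from the root, the first 4 characters ("njyc") follow existing edges; "w" is the first miss.
Each of the 4 remaining characters creates one node.

4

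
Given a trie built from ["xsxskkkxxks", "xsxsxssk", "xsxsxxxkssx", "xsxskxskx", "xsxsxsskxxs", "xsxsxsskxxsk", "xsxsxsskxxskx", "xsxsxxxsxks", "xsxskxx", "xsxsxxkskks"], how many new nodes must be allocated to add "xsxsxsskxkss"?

3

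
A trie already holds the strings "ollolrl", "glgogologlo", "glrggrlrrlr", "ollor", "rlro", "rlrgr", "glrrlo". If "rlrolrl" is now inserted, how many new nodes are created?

3

The longest prefix of "rlrolrl" already in the trie is "rlro" (length 4).
So 7 − 4 = 3 new nodes.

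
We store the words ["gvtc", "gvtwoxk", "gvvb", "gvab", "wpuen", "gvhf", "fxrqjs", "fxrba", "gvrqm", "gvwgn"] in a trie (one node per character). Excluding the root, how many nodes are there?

33

For each word, the new-node count is its length minus the longest prefix already in the trie:
  "gvtc" → 4 new (g, v, t, c)
  "gvtwoxk" → prefix "gvt" already present; 4 new (w, o, x, k)
  "gvvb" → prefix "gv" already present; 2 new (v, b)
  "gvab" → prefix "gv" already present; 2 new (a, b)
  "wpuen" → 5 new (w, p, u, e, n)
  "gvhf" → prefix "gv" already present; 2 new (h, f)
  "fxrqjs" → 6 new (f, x, r, q, j, s)
  "fxrba" → prefix "fxr" already present; 2 new (b, a)
  "gvrqm" → prefix "gv" already present; 3 new (r, q, m)
  "gvwgn" → prefix "gv" already present; 3 new (w, g, n)
Total nodes = 4 + 4 + 2 + 2 + 5 + 2 + 6 + 2 + 3 + 3 = 33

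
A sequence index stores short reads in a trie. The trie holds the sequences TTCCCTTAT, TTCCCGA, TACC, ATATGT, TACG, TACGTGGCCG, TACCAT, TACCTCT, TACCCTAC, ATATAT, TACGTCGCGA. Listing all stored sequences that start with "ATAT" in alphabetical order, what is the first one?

Filter for "ATAT…" and sort: "ATATAT", "ATATGT"
The 1st is ATATAT.

ATATAT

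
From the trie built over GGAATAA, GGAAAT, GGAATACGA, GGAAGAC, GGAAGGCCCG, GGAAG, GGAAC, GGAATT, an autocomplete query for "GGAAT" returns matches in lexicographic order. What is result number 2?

GGAATACGA

DFS of the "GGAAT" subtree visits, in order: "GGAATAA", "GGAATACGA", "GGAATT"
Position 2: GGAATACGA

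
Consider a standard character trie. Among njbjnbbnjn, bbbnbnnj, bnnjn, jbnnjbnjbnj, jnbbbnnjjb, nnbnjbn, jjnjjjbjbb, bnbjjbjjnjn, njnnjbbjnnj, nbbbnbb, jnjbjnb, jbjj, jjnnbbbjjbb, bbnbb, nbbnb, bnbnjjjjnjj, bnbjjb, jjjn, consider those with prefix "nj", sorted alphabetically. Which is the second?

njnnjbbjnnj

Words with prefix "nj", in lexicographic order: "njbjnbbnjn", "njnnjbbjnnj"
Position 2: njnnjbbjnnj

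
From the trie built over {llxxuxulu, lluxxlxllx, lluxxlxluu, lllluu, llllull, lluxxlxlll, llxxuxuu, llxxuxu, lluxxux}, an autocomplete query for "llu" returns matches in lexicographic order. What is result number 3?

lluxxlxluu

Words with prefix "llu", in lexicographic order: "lluxxlxlll", "lluxxlxllx", "lluxxlxluu", "lluxxux"
Position 3: lluxxlxluu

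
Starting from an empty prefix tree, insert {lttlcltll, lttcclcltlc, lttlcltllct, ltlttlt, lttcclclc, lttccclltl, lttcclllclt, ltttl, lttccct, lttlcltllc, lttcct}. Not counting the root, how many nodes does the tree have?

39

Count nodes per top-level branch (shared prefixes stored once):
  'l'-branch (ltlttlt, lttccclltl, lttccct, lttcclclc, lttcclcltlc, lttcclllclt, lttcct, lttlcltll, lttlcltllc, lttlcltllct, ltttl): 39 nodes
Sum: 39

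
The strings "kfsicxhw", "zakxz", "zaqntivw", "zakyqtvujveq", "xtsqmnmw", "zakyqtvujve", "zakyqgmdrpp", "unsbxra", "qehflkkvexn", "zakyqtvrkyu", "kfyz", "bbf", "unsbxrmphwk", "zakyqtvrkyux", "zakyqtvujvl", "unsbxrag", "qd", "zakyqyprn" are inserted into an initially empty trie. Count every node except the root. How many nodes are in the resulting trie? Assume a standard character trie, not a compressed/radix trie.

Trace insertions, counting only characters that open a new branch:
  "kfsicxhw" → 8 new (k, f, s, i, c, x, h, w)
  "zakxz" → 5 new (z, a, k, x, z)
  "zaqntivw" → prefix "za" already present; 6 new (q, n, t, i, v, w)
  "zakyqtvujveq" → prefix "zak" already present; 9 new (y, q, t, v, u, j, v, e, q)
  "xtsqmnmw" → 8 new (x, t, s, q, m, n, m, w)
  "zakyqtvujve" → prefix "zakyqtvujve" already present; 0 new (none)
  "zakyqgmdrpp" → prefix "zakyq" already present; 6 new (g, m, d, r, p, p)
  "unsbxra" → 7 new (u, n, s, b, x, r, a)
  "qehflkkvexn" → 11 new (q, e, h, f, l, k, k, v, e, x, n)
  "zakyqtvrkyu" → prefix "zakyqtv" already present; 4 new (r, k, y, u)
  "kfyz" → prefix "kf" already present; 2 new (y, z)
  "bbf" → 3 new (b, b, f)
  "unsbxrmphwk" → prefix "unsbxr" already present; 5 new (m, p, h, w, k)
  "zakyqtvrkyux" → prefix "zakyqtvrkyu" already present; 1 new (x)
  "zakyqtvujvl" → prefix "zakyqtvujv" already present; 1 new (l)
  "unsbxrag" → prefix "unsbxra" already present; 1 new (g)
  "qd" → prefix "q" already present; 1 new (d)
  "zakyqyprn" → prefix "zakyq" already present; 4 new (y, p, r, n)
Total nodes = 8 + 5 + 6 + 9 + 8 + 0 + 6 + 7 + 11 + 4 + 2 + 3 + 5 + 1 + 1 + 1 + 1 + 4 = 82

82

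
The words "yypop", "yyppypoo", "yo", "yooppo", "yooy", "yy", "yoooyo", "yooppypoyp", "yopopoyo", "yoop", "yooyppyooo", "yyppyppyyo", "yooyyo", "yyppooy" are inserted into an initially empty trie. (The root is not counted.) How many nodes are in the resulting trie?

Count nodes per top-level branch (shared prefixes stored once):
  'y'-branch (yo, yoooyo, yoop, yooppo, yooppypoyp, yooy, yooyppyooo, yooyyo, yopopoyo, yy, yypop, yyppooy, yyppypoo, yyppyppyyo): 45 nodes
Sum: 45

45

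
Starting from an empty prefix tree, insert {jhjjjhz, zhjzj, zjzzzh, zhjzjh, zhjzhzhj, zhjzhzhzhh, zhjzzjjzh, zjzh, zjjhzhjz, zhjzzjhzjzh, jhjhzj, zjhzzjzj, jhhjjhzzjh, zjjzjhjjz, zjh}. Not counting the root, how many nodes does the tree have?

65

Count nodes per top-level branch (shared prefixes stored once):
  'j'-branch (jhhjjhzzjh, jhjhzj, jhjjjhz): 18 nodes
  'z'-branch (zhjzhzhj, zhjzhzhzhh, zhjzj, zhjzjh, zhjzzjhzjzh, zhjzzjjzh, zjh, zjhzzjzj, zjjhzhjz, zjjzjhjjz, zjzh, zjzzzh): 47 nodes
Sum: 65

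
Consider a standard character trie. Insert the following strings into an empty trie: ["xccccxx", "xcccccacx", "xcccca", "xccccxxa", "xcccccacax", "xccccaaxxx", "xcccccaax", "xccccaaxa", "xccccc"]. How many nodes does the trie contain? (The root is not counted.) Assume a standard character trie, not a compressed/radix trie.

Trie structure (* marks end of a word):
(root)
└─ x
   └─ c
      └─ c
         └─ c
            └─ c
               ├─ a *
               │  └─ a
               │     └─ x
               │        ├─ a *
               │        └─ x
               │           └─ x *
               ├─ c *
               │  └─ a
               │     ├─ a
               │     │  └─ x *
               │     └─ c
               │        ├─ a
               │        │  └─ x *
               │        └─ x *
               └─ x
                  └─ x *
                     └─ a *
Counting every labelled node above: 22.

22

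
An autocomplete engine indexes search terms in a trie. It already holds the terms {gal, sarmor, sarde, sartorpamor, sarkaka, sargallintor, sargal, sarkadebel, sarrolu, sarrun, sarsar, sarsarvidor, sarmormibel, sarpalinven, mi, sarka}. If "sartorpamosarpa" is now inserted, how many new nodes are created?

5

"sartorpamo" is already a path in the trie; the remaining "sarpa" must be added.
So 15 − 10 = 5 new nodes.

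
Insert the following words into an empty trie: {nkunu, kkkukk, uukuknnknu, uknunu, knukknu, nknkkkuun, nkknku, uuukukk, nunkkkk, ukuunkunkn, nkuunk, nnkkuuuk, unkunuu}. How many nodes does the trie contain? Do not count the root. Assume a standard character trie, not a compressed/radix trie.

For each word, the new-node count is its length minus the longest prefix already in the trie:
  "nkunu" → 5 new (n, k, u, n, u)
  "kkkukk" → 6 new (k, k, k, u, k, k)
  "uukuknnknu" → 10 new (u, u, k, u, k, n, n, k, n, u)
  "uknunu" → prefix "u" already present; 5 new (k, n, u, n, u)
  "knukknu" → prefix "k" already present; 6 new (n, u, k, k, n, u)
  "nknkkkuun" → prefix "nk" already present; 7 new (n, k, k, k, u, u, n)
  "nkknku" → prefix "nk" already present; 4 new (k, n, k, u)
  "uuukukk" → prefix "uu" already present; 5 new (u, k, u, k, k)
  "nunkkkk" → prefix "n" already present; 6 new (u, n, k, k, k, k)
  "ukuunkunkn" → prefix "uk" already present; 8 new (u, u, n, k, u, n, k, n)
  "nkuunk" → prefix "nku" already present; 3 new (u, n, k)
  "nnkkuuuk" → prefix "n" already present; 7 new (n, k, k, u, u, u, k)
  "unkunuu" → prefix "u" already present; 6 new (n, k, u, n, u, u)
Total nodes = 5 + 6 + 10 + 5 + 6 + 7 + 4 + 5 + 6 + 8 + 3 + 7 + 6 = 78

78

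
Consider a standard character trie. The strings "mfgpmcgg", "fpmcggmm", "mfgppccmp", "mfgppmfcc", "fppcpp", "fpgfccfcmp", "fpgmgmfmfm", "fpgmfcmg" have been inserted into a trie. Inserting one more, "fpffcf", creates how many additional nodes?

Walking "fpffcf" from the root, the first 2 characters ("fp") follow existing edges; "f" is the first miss.
So 6 − 2 = 4 new nodes.

4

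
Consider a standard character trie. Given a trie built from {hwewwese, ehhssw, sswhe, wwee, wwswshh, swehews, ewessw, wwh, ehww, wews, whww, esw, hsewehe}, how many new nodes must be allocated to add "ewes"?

0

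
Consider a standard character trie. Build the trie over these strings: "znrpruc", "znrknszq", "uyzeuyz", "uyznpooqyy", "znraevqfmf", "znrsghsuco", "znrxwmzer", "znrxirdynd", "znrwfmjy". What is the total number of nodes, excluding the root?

57

Count nodes per top-level branch (shared prefixes stored once):
  'u'-branch (uyzeuyz, uyznpooqyy): 14 nodes
  'z'-branch (znraevqfmf, znrknszq, znrpruc, znrsghsuco, znrwfmjy, znrxirdynd, znrxwmzer): 43 nodes
Sum: 57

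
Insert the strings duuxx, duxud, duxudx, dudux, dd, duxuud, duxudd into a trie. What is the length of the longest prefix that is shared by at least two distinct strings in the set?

5

The deepest shared node is where two words last agree before diverging.
"duxud" and "duxudd" agree on "duxud" (5 characters) before diverging; nothing deeper is shared.
Longest shared-prefix length: 5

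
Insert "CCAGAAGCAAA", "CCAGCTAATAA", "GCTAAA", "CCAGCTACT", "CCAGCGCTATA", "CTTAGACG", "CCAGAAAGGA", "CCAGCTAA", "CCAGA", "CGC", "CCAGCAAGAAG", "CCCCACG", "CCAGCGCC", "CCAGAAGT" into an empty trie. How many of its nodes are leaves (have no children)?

Leaves are exactly the stored words that no other stored word extends.
Those words: "CCAGAAAGGA", "CCAGAAGCAAA", "CCAGAAGT", "CCAGCAAGAAG", "CCAGCGCC", "CCAGCGCTATA", "CCAGCTAATAA", "CCAGCTACT", "CCCCACG", "CGC", "CTTAGACG", "GCTAAA"
Leaf count: 12

12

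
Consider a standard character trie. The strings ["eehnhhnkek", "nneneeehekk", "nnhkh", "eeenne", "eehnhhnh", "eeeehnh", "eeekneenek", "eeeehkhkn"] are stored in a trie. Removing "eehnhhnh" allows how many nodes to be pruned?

A node on "eehnhhnh"'s path can go only if nothing else ends at it or branches off below it.
The suffix "h" (1 node) is used only by "eehnhhnh"; the node for "eehnhhn" still has the child "k", so pruning stops there.
Nodes removed: 1

1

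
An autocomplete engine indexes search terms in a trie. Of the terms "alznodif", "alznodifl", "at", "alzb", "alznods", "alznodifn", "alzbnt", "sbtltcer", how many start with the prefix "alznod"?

4

Walk to "alznod"; the words in its subtree are exactly those with that prefix.
Words under "alznod": alznodif, alznodifl, alznodifn, alznods
Count: 4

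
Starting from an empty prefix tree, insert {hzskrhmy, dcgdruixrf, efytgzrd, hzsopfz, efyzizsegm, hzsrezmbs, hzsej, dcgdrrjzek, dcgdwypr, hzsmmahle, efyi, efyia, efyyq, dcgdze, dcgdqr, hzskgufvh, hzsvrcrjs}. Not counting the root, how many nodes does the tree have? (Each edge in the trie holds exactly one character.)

79

Trace insertions, counting only characters that open a new branch:
  "hzskrhmy" → 8 new (h, z, s, k, r, h, m, y)
  "dcgdruixrf" → 10 new (d, c, g, d, r, u, i, x, r, f)
  "efytgzrd" → 8 new (e, f, y, t, g, z, r, d)
  "hzsopfz" → prefix "hzs" already present; 4 new (o, p, f, z)
  "efyzizsegm" → prefix "efy" already present; 7 new (z, i, z, s, e, g, m)
  "hzsrezmbs" → prefix "hzs" already present; 6 new (r, e, z, m, b, s)
  "hzsej" → prefix "hzs" already present; 2 new (e, j)
  "dcgdrrjzek" → prefix "dcgdr" already present; 5 new (r, j, z, e, k)
  "dcgdwypr" → prefix "dcgd" already present; 4 new (w, y, p, r)
  "hzsmmahle" → prefix "hzs" already present; 6 new (m, m, a, h, l, e)
  "efyi" → prefix "efy" already present; 1 new (i)
  "efyia" → prefix "efyi" already present; 1 new (a)
  "efyyq" → prefix "efy" already present; 2 new (y, q)
  "dcgdze" → prefix "dcgd" already present; 2 new (z, e)
  "dcgdqr" → prefix "dcgd" already present; 2 new (q, r)
  "hzskgufvh" → prefix "hzsk" already present; 5 new (g, u, f, v, h)
  "hzsvrcrjs" → prefix "hzs" already present; 6 new (v, r, c, r, j, s)
Total nodes = 8 + 10 + 8 + 4 + 7 + 6 + 2 + 5 + 4 + 6 + 1 + 1 + 2 + 2 + 2 + 5 + 6 = 79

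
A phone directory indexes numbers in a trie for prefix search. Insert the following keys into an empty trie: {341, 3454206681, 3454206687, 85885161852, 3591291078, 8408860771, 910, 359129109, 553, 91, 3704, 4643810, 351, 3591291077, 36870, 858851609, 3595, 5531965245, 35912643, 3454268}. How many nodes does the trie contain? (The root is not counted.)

Trace insertions, counting only characters that open a new branch:
  "341" → 3 new (3, 4, 1)
  "3454206681" → prefix "34" already present; 8 new (5, 4, 2, 0, 6, 6, 8, 1)
  "3454206687" → prefix "345420668" already present; 1 new (7)
  "85885161852" → 11 new (8, 5, 8, 8, 5, 1, 6, 1, 8, 5, 2)
  "3591291078" → prefix "3" already present; 9 new (5, 9, 1, 2, 9, 1, 0, 7, 8)
  "8408860771" → prefix "8" already present; 9 new (4, 0, 8, 8, 6, 0, 7, 7, 1)
  "910" → 3 new (9, 1, 0)
  "359129109" → prefix "35912910" already present; 1 new (9)
  "553" → 3 new (5, 5, 3)
  "91" → prefix "91" already present; 0 new (none)
  "3704" → prefix "3" already present; 3 new (7, 0, 4)
  "4643810" → 7 new (4, 6, 4, 3, 8, 1, 0)
  "351" → prefix "35" already present; 1 new (1)
  "3591291077" → prefix "359129107" already present; 1 new (7)
  "36870" → prefix "3" already present; 4 new (6, 8, 7, 0)
  "858851609" → prefix "8588516" already present; 2 new (0, 9)
  "3595" → prefix "359" already present; 1 new (5)
  "5531965245" → prefix "553" already present; 7 new (1, 9, 6, 5, 2, 4, 5)
  "35912643" → prefix "35912" already present; 3 new (6, 4, 3)
  "3454268" → prefix "34542" already present; 2 new (6, 8)
Total nodes = 3 + 8 + 1 + 11 + 9 + 9 + 3 + 1 + 3 + 0 + 3 + 7 + 1 + 1 + 4 + 2 + 1 + 7 + 3 + 2 = 79

79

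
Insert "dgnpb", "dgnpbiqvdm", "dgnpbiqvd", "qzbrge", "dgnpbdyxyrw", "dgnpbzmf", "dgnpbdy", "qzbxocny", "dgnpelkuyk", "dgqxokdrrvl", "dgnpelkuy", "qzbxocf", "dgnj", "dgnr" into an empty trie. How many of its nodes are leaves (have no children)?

Leaves are exactly the stored words that no other stored word extends.
Those words: "dgnj", "dgnpbdyxyrw", "dgnpbiqvdm", "dgnpbzmf", "dgnpelkuyk", "dgnr", "dgqxokdrrvl", "qzbrge", "qzbxocf", "qzbxocny"
Leaf count: 10

10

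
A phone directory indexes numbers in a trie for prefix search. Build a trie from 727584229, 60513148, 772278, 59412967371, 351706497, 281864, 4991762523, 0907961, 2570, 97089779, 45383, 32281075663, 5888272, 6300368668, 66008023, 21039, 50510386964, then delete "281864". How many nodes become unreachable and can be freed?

5

After clearing the end-marker at "281864", prune upward until reaching a node still needed by another word.
The suffix "81864" (5 nodes) is used only by "281864"; the node for "2" still has the child "5", so pruning stops there.
Nodes removed: 5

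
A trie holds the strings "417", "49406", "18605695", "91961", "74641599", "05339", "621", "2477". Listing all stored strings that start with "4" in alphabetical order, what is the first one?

Words with prefix "4", in lexicographic order: "417", "49406"
The 1st is 417.

417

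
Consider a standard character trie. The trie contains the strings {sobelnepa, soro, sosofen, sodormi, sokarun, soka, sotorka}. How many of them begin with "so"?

Traverse to the node for "so", then collect every word in that subtree.
Words under "so": sobelnepa, sodormi, soka, sokarun, soro, sosofen, sotorka
Count: 7

7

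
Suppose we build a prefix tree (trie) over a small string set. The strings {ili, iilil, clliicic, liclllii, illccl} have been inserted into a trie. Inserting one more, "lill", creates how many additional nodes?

Walking "lill" from the root, the first 2 characters ("li") follow existing edges; "l" is the first miss.
So 4 − 2 = 2 new nodes.

2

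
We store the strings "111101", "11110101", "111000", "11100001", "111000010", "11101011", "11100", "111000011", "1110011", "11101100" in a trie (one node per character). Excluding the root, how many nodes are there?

24

For each word, the new-node count is its length minus the longest prefix already in the trie:
  "111101" → 6 new (1, 1, 1, 1, 0, 1)
  "11110101" → prefix "111101" already present; 2 new (0, 1)
  "111000" → prefix "111" already present; 3 new (0, 0, 0)
  "11100001" → prefix "111000" already present; 2 new (0, 1)
  "111000010" → prefix "11100001" already present; 1 new (0)
  "11101011" → prefix "1110" already present; 4 new (1, 0, 1, 1)
  "11100" → prefix "11100" already present; 0 new (none)
  "111000011" → prefix "11100001" already present; 1 new (1)
  "1110011" → prefix "11100" already present; 2 new (1, 1)
  "11101100" → prefix "11101" already present; 3 new (1, 0, 0)
Total nodes = 6 + 2 + 3 + 2 + 1 + 4 + 0 + 1 + 2 + 3 = 24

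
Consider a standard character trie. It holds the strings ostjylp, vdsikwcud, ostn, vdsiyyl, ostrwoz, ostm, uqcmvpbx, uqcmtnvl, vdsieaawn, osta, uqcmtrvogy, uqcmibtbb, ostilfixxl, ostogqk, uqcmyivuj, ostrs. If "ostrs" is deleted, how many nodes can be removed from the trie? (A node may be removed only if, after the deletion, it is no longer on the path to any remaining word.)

1

After clearing the end-marker at "ostrs", prune upward until reaching a node still needed by another word.
The suffix "s" (1 node) is used only by "ostrs"; the node for "ostr" still has the child "w", so pruning stops there.
Nodes removed: 1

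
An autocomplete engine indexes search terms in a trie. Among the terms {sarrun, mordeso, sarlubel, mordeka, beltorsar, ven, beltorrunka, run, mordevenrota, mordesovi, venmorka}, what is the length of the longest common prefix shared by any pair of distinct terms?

The deepest shared node is where two words last agree before diverging.
e.g. "mordeso" and "mordesovi" share the prefix "mordeso" of length 7; no pair shares a longer one.
Longest shared-prefix length: 7

7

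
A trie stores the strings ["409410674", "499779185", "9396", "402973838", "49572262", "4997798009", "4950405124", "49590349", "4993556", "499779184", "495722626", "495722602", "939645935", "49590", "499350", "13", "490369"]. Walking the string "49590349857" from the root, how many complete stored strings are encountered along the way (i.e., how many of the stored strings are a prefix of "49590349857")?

2

Traverse "49590349857" character by character; count nodes along the way that are marked as word ends.
Prefixes of the query that are stored words: "49590", "49590349"
Count: 2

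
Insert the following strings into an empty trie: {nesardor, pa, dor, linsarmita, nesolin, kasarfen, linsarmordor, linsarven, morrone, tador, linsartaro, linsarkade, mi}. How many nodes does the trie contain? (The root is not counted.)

64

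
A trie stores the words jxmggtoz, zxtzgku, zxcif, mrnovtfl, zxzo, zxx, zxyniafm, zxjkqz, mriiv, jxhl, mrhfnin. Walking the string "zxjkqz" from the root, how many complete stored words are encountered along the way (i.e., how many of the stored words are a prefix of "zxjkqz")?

1

Traverse "zxjkqz" character by character; count nodes along the way that are marked as word ends.
Prefixes of the query that are stored words: "zxjkqz"
Count: 1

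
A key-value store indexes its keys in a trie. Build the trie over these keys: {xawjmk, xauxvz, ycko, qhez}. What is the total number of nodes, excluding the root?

18

For each word, the new-node count is its length minus the longest prefix already in the trie:
  "xawjmk" → 6 new (x, a, w, j, m, k)
  "xauxvz" → prefix "xa" already present; 4 new (u, x, v, z)
  "ycko" → 4 new (y, c, k, o)
  "qhez" → 4 new (q, h, e, z)
Total nodes = 6 + 4 + 4 + 4 = 18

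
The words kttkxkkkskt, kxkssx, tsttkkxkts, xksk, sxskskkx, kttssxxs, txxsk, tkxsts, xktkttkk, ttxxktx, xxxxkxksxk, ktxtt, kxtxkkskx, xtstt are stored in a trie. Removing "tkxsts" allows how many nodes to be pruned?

Walk "tkxsts" from the leaf back toward the root, removing each node that no remaining word uses.
The suffix "kxsts" (5 nodes) is used only by "tkxsts"; the node for "t" still has the child "s", so pruning stops there.
Nodes removed: 5

5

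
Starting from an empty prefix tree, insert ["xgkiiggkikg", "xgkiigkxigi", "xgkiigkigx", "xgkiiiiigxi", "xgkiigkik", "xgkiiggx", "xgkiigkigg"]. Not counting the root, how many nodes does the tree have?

28

Count nodes per top-level branch (shared prefixes stored once):
  'x'-branch (xgkiiggkikg, xgkiiggx, xgkiigkigg, xgkiigkigx, xgkiigkik, xgkiigkxigi, xgkiiiiigxi): 28 nodes
Sum: 28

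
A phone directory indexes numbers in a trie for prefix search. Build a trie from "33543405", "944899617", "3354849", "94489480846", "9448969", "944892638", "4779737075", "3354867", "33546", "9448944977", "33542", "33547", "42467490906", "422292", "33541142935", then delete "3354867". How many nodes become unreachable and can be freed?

A node on "3354867"'s path can go only if nothing else ends at it or branches off below it.
The suffix "67" (2 nodes) is used only by "3354867"; the node for "33548" still has the child "4", so pruning stops there.
Nodes removed: 2

2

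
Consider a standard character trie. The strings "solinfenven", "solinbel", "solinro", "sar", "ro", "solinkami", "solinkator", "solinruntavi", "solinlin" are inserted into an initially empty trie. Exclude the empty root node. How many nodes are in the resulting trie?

Trie structure (* marks end of a word):
(root)
├─ r
│  └─ o *
└─ s
   ├─ a
   │  └─ r *
   └─ o
      └─ l
         └─ i
            └─ n
               ├─ b
               │  └─ e
               │     └─ l *
               ├─ f
               │  └─ e
               │     └─ n
               │        └─ v
               │           └─ e
               │              └─ n *
               ├─ k
               │  └─ a
               │     ├─ m
               │     │  └─ i *
               │     └─ t
               │        └─ o
               │           └─ r *
               ├─ l
               │  └─ i
               │     └─ n *
               └─ r
                  ├─ o *
                  └─ u
                     └─ n
                        └─ t
                           └─ a
                              └─ v
                                 └─ i *
Counting every labelled node above: 36.

36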